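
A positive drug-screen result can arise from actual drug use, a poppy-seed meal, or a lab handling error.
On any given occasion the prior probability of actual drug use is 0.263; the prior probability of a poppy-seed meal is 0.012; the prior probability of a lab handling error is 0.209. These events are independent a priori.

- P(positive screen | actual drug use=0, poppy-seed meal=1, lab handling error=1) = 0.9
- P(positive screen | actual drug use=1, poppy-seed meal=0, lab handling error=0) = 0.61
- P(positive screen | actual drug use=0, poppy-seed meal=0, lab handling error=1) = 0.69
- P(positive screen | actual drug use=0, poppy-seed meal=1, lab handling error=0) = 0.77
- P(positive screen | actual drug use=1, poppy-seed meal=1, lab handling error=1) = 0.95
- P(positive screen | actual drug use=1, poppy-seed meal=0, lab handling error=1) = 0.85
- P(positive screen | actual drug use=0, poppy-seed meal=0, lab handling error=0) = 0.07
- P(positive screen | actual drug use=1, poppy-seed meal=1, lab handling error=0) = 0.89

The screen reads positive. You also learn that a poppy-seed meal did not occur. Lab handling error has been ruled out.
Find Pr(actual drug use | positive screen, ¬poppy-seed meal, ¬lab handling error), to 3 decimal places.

Pr(actual drug use | positive screen, ¬poppy-seed meal, ¬lab handling error) ≈ 0.757

By total probability over both values of actual drug use:
  P(positive screen | ¬poppy-seed meal, ¬lab handling error) = 0.07·0.737 + 0.61·0.263
        = 0.051590 + 0.160430 = 0.212020
The terms with actual drug use present sum to 0.160430, so
  P(actual drug use | positive screen, ¬poppy-seed meal, ¬lab handling error) = 0.160430 / 0.212020 ≈ 0.757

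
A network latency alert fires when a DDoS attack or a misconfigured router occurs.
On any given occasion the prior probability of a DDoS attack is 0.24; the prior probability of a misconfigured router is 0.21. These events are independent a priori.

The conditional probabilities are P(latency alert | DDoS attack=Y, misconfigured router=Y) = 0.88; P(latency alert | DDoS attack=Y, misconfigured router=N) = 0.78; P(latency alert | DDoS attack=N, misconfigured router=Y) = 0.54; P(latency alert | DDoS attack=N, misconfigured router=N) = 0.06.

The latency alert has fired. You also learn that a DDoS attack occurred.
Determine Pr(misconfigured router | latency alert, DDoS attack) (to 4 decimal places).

P(latency alert | DDoS attack) = 0.78*0.79 + 0.88*0.21 = 0.616200 + 0.184800 = 0.801000
The misconfigured router-present share is 0.88*0.21 = 0.184800.
Hence the posterior is 0.184800/0.801000 ≈ 0.2307.

Pr(misconfigured router | latency alert, DDoS attack) ≈ 0.2307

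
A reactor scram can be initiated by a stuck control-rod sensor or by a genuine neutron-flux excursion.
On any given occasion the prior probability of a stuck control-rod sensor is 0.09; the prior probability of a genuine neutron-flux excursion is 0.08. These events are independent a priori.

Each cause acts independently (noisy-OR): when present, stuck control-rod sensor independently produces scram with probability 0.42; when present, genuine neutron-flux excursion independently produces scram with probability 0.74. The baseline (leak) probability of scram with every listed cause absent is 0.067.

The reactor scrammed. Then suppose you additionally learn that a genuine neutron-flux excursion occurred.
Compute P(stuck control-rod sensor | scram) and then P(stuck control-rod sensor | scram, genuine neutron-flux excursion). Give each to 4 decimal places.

P(stuck control-rod sensor | scram) ≈ 0.2843; P(stuck control-rod sensor | scram, genuine neutron-flux excursion) ≈ 0.1009

Under noisy-OR, P(scram | causes) = 1 − (1−0.067)·∏(1−qᵢ) over the active causes.
Numerator (weight on configurations with stuck control-rod sensor): 0.037994 + 0.006187 = 0.044181
The normalizing constant is 0.067*0.91*0.92 + 0.75742*0.91*0.08 + 0.45886*0.09*0.92 + 0.859304*0.09*0.08 = 0.155413
Posterior = 0.044181 / 0.155413 ≈ 0.2843

With the extra evidence:
Numerator (weight on configurations with stuck control-rod sensor): 0.859304×0.09 = 0.077337
The normalizing constant is 0.75742×0.91 + 0.859304×0.09 = 0.766589
P(stuck control-rod sensor | scram, genuine neutron-flux excursion) = 0.077337/0.766589 ≈ 0.1009
— genuine neutron-flux excursion explains away the evidence for stuck control-rod sensor.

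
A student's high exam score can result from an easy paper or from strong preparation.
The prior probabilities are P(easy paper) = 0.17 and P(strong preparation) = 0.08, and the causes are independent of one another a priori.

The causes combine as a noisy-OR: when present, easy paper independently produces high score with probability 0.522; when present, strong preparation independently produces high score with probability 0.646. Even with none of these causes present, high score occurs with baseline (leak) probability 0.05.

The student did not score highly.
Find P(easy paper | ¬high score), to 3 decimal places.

Under noisy-OR, P(high score | causes) = 1 − (1−0.05)·∏(1−qᵢ) over the active causes.
Weight on easy paper=true, given the evidence: 0.071021 + 0.002186 = 0.073207
Denominator P(¬high score): 0.95·0.83·0.92 + 0.3363·0.83·0.08 + 0.4541·0.17·0.92 + 0.160751·0.17·0.08 = 0.820957
Posterior = 0.073207 / 0.820957 ≈ 0.089

P(easy paper | ¬high score) ≈ 0.089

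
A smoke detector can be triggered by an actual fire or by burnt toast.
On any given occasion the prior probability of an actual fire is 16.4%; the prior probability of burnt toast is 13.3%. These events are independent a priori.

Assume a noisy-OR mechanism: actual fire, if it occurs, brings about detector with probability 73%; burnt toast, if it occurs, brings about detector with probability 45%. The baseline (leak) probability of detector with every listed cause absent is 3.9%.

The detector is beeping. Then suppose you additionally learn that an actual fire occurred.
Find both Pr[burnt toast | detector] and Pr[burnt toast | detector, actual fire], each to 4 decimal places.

Under noisy-OR, P(detector | causes) = 1 − (1−0.039)·∏(1−qᵢ) over the active causes.
Enumerate the 4 (actual fire, burnt toast) configurations and weight by the priors:
  P(detector) = 0.039·0.836·0.867 + 0.47145·0.836·0.133 + 0.74053·0.164·0.867 + 0.857291·0.164·0.133
        = 0.028268 + 0.052420 + 0.105294 + 0.018699 = 0.204681
Configurations with burnt toast contribute 0.071119, so
  P(burnt toast | detector) = 0.071119 / 0.204681 ≈ 0.3475

Now also conditioning on actual fire=true:
P(detector | actual fire) = 0.74053·0.867 + 0.857291·0.133 = 0.642040 + 0.114020 = 0.756060
Of this, 0.114020 comes from 0.857291·0.133 (the burnt toast=true cases).
So P(burnt toast | detector, actual fire) = 0.114020/0.756060 ≈ 0.1508.
— actual fire explains away the evidence for burnt toast.

Pr[burnt toast | detector] ≈ 0.3475; Pr[burnt toast | detector, actual fire] ≈ 0.1508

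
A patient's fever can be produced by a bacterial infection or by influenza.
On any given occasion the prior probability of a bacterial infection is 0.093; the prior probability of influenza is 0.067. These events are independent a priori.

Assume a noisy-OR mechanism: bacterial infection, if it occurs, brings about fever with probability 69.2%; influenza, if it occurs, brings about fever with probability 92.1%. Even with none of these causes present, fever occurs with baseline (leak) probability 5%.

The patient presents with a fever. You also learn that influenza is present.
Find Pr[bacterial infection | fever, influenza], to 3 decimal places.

Under noisy-OR, P(fever | causes) = 1 − (1−0.05)·∏(1−qᵢ) over the active causes.
Enumerate both values of bacterial infection and weight by the priors:
  P(fever | influenza) = 0.92495*0.907 + 0.976885*0.093
        = 0.838930 + 0.090850 = 0.929780
Keeping only the bacterial infection-present terms gives 0.090850, so
  P(bacterial infection | fever, influenza) = 0.090850 / 0.929780 ≈ 0.098

Pr[bacterial infection | fever, influenza] ≈ 0.098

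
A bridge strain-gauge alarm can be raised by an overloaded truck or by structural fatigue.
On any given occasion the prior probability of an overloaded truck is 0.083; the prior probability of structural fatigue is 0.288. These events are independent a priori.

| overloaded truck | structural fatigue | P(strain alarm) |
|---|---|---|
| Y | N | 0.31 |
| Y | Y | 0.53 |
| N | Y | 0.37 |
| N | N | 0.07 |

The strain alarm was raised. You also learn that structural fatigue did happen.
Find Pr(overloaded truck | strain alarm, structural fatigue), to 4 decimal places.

Numerator (weight on configurations with overloaded truck): 0.53·0.083 = 0.043990
The normalizing constant is 0.37·0.917 + 0.53·0.083 = 0.383280
P(overloaded truck | strain alarm, structural fatigue) = 0.043990/0.383280 ≈ 0.1148

Pr(overloaded truck | strain alarm, structural fatigue) ≈ 0.1148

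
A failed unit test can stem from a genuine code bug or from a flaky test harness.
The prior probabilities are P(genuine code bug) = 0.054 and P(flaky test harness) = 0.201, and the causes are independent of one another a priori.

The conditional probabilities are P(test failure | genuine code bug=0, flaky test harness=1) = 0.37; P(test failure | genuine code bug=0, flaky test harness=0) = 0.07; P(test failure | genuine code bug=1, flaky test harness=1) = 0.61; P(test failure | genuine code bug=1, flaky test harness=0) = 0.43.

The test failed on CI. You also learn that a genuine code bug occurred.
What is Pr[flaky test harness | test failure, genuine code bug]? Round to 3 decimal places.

Pr[flaky test harness | test failure, genuine code bug] ≈ 0.263

Enumerate both values of flaky test harness and weight by the priors:
  P(test failure | genuine code bug) = 0.43*0.799 + 0.61*0.201
        = 0.343570 + 0.122610 = 0.466180
Configurations with flaky test harness contribute 0.122610, so
  P(flaky test harness | test failure, genuine code bug) = 0.122610 / 0.466180 ≈ 0.263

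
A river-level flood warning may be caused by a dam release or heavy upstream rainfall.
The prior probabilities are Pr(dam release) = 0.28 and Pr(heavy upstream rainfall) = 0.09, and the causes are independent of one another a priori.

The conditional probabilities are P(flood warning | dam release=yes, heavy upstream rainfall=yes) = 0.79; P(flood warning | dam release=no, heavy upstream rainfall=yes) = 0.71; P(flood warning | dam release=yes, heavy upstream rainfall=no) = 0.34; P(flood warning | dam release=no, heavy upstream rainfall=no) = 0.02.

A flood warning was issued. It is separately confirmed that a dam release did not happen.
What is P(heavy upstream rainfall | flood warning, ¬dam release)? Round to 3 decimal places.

Weight on heavy upstream rainfall=true, given the evidence: 0.71×0.09 = 0.063900
Denominator P(flood warning | ¬dam release): 0.02×0.91 + 0.71×0.09 = 0.082100
P(heavy upstream rainfall | flood warning, ¬dam release) = 0.063900/0.082100 ≈ 0.778

P(heavy upstream rainfall | flood warning, ¬dam release) ≈ 0.778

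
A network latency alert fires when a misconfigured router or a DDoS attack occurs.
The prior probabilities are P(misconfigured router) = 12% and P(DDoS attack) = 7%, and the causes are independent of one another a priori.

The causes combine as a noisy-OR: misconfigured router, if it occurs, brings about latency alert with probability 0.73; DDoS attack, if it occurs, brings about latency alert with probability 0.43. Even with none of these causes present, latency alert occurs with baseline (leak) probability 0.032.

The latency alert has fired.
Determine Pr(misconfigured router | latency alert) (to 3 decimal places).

Under noisy-OR, P(latency alert | causes) = 1 − (1−0.032)·∏(1−qᵢ) over the active causes.
Sum P(latency alert|·) weighted by the priors over the 4 (misconfigured router, DDoS attack) configurations:
  P(latency alert) = 0.032·0.88·0.93 + 0.44824·0.88·0.07 + 0.73864·0.12·0.93 + 0.851025·0.12·0.07
        = 0.026189 + 0.027612 + 0.082432 + 0.007149 = 0.143382
Keeping only the misconfigured router-present terms gives 0.089581, so
  P(misconfigured router | latency alert) = 0.089581 / 0.143382 ≈ 0.625

Pr(misconfigured router | latency alert) ≈ 0.625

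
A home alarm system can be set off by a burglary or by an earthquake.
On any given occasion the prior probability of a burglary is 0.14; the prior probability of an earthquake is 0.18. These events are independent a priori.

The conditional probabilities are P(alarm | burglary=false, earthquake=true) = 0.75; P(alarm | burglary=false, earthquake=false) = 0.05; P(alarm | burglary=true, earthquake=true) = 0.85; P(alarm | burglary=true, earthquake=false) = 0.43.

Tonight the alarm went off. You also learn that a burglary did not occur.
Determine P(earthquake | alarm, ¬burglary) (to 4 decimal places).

P(earthquake | alarm, ¬burglary) ≈ 0.7670

Sum P(alarm|·) weighted by the priors over both values of earthquake:
  P(alarm | ¬burglary) = 0.05·0.82 + 0.75·0.18
        = 0.041000 + 0.135000 = 0.176000
Configurations with earthquake contribute 0.135000, so
  P(earthquake | alarm, ¬burglary) = 0.135000 / 0.176000 ≈ 0.7670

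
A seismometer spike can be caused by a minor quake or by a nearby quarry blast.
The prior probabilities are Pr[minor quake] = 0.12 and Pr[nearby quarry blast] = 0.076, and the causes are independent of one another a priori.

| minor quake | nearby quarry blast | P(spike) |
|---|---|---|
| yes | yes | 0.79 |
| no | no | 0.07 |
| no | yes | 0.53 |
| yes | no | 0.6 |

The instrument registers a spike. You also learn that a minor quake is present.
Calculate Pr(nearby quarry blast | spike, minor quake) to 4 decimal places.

Enumerate both values of nearby quarry blast and weight by the priors:
  P(spike | minor quake) = 0.6*0.924 + 0.79*0.076
        = 0.554400 + 0.060040 = 0.614440
The terms with nearby quarry blast present sum to 0.060040, so
  P(nearby quarry blast | spike, minor quake) = 0.060040 / 0.614440 ≈ 0.0977

Pr(nearby quarry blast | spike, minor quake) ≈ 0.0977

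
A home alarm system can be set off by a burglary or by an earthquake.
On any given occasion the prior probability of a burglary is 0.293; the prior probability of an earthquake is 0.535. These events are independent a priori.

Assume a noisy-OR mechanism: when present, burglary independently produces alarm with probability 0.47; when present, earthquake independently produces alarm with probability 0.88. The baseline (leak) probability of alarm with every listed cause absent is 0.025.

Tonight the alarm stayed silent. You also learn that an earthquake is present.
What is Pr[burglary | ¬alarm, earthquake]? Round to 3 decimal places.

Under noisy-OR, P(alarm | causes) = 1 − (1−0.025)·∏(1−qᵢ) over the active causes.
Weight on burglary=true, given the evidence: 0.06201*0.293 = 0.018169
Normalizer over all consistent configurations: 0.117*0.707 + 0.06201*0.293 = 0.100888
P(burglary | ¬alarm, earthquake) = 0.018169/0.100888 ≈ 0.180

Pr[burglary | ¬alarm, earthquake] ≈ 0.180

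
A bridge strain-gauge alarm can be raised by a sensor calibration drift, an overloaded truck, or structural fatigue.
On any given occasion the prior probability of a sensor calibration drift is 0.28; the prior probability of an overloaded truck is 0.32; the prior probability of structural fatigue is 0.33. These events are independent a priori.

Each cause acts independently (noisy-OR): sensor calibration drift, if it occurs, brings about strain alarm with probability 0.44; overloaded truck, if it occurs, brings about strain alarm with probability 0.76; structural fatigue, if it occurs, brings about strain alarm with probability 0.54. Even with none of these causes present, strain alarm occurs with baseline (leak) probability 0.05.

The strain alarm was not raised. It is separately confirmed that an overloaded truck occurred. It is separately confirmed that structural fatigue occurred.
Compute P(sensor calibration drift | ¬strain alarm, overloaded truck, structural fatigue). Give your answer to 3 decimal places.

P(sensor calibration drift | ¬strain alarm, overloaded truck, structural fatigue) ≈ 0.179

Under noisy-OR, P(strain alarm | causes) = 1 − (1−0.05)·∏(1−qᵢ) over the active causes.
P(¬strain alarm | overloaded truck, structural fatigue) = 0.10488×0.72 + 0.058733×0.28 = 0.075514 + 0.016445 = 0.091959
Restricting to configurations with sensor calibration drift present: 0.058733×0.28 = 0.016445.
Hence the posterior is 0.016445/0.091959 ≈ 0.179.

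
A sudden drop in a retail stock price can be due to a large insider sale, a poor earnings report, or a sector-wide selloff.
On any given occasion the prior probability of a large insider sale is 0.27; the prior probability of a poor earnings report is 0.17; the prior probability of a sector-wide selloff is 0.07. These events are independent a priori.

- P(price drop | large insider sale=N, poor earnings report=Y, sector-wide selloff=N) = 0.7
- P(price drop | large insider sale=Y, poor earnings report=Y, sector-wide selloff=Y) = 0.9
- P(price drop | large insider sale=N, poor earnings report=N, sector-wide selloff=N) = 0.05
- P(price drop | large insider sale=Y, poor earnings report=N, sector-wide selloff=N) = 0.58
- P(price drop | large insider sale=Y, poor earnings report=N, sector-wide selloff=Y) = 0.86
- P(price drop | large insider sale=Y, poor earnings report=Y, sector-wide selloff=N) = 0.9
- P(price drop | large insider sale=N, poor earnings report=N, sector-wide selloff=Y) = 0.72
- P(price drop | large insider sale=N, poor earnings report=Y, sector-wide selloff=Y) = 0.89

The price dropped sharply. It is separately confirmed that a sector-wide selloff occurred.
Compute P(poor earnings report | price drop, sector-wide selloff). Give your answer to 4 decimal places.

By total probability over the 4 (large insider sale, poor earnings report) configurations:
  P(price drop | sector-wide selloff) = 0.72*0.73*0.83 + 0.89*0.73*0.17 + 0.86*0.27*0.83 + 0.9*0.27*0.17
        = 0.436248 + 0.110449 + 0.192726 + 0.041310 = 0.780733
Configurations with poor earnings report contribute 0.151759, so
  P(poor earnings report | price drop, sector-wide selloff) = 0.151759 / 0.780733 ≈ 0.1944

P(poor earnings report | price drop, sector-wide selloff) ≈ 0.1944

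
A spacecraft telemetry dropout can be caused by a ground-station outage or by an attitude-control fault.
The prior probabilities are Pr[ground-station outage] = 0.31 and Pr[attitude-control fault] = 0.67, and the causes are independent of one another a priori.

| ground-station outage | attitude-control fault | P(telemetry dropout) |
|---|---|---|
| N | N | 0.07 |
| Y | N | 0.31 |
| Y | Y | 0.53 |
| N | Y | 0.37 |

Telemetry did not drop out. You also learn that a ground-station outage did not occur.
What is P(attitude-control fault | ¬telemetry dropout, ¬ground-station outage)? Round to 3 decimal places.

P(attitude-control fault | ¬telemetry dropout, ¬ground-station outage) ≈ 0.579

Enumerate both values of attitude-control fault and weight by the priors:
  P(¬telemetry dropout | ¬ground-station outage) = 0.93·0.33 + 0.63·0.67
        = 0.306900 + 0.422100 = 0.729000
The terms with attitude-control fault present sum to 0.422100, so
  P(attitude-control fault | ¬telemetry dropout, ¬ground-station outage) = 0.422100 / 0.729000 ≈ 0.579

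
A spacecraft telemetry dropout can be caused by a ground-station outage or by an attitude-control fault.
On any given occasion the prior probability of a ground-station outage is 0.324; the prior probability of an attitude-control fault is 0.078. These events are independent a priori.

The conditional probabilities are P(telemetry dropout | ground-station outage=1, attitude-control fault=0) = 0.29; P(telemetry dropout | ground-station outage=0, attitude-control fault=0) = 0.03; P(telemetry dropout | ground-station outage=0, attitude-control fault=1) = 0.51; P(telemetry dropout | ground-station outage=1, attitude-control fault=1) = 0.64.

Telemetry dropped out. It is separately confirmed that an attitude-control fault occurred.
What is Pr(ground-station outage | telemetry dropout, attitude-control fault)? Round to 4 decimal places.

Pr(ground-station outage | telemetry dropout, attitude-control fault) ≈ 0.3756

By total probability over both values of ground-station outage:
  P(telemetry dropout | attitude-control fault) = 0.51·0.676 + 0.64·0.324
        = 0.344760 + 0.207360 = 0.552120
Keeping only the ground-station outage-present terms gives 0.207360, so
  P(ground-station outage | telemetry dropout, attitude-control fault) = 0.207360 / 0.552120 ≈ 0.3756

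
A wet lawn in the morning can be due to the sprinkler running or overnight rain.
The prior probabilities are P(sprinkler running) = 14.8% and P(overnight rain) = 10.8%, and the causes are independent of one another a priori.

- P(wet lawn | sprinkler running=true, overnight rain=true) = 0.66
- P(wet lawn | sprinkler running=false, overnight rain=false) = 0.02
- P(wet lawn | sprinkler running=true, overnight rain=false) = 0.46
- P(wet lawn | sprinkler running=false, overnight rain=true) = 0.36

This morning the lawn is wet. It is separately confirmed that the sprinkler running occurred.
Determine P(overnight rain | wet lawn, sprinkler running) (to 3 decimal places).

Numerator (weight on configurations with overnight rain): 0.66·0.108 = 0.071280
Normalizer over all consistent configurations: 0.46·0.892 + 0.66·0.108 = 0.481600
Posterior = 0.071280 / 0.481600 ≈ 0.148

P(overnight rain | wet lawn, sprinkler running) ≈ 0.148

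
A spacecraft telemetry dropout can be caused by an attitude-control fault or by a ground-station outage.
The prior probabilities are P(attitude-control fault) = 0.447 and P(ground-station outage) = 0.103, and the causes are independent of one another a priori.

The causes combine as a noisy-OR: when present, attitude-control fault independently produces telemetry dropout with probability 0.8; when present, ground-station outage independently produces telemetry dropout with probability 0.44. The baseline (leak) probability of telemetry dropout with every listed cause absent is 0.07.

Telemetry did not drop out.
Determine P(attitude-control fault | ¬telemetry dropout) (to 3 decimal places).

P(attitude-control fault | ¬telemetry dropout) ≈ 0.139

Under noisy-OR, P(telemetry dropout | causes) = 1 − (1−0.07)·∏(1−qᵢ) over the active causes.
By total probability over the 4 (attitude-control fault, ground-station outage) configurations:
  P(¬telemetry dropout) = 0.93·0.553·0.897 + 0.5208·0.553·0.103 + 0.186·0.447·0.897 + 0.10416·0.447·0.103
        = 0.461318 + 0.029664 + 0.074578 + 0.004796 = 0.570356
The terms with attitude-control fault present sum to 0.079374, so
  P(attitude-control fault | ¬telemetry dropout) = 0.079374 / 0.570356 ≈ 0.139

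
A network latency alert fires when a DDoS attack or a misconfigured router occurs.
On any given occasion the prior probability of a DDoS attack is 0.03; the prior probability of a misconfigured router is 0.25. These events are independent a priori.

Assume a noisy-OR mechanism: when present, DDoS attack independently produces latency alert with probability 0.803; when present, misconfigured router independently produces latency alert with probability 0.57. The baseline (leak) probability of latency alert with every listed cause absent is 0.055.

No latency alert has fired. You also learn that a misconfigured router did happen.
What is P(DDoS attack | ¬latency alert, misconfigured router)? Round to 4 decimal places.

Under noisy-OR, P(latency alert | causes) = 1 − (1−0.055)·∏(1−qᵢ) over the active causes.
For the numerator, keep only DDoS attack=true terms: 0.080051*0.03 = 0.002402
Denominator P(¬latency alert | misconfigured router): 0.40635*0.97 + 0.080051*0.03 = 0.396561
P(DDoS attack | ¬latency alert, misconfigured router) = 0.002402/0.396561 ≈ 0.0061

P(DDoS attack | ¬latency alert, misconfigured router) ≈ 0.0061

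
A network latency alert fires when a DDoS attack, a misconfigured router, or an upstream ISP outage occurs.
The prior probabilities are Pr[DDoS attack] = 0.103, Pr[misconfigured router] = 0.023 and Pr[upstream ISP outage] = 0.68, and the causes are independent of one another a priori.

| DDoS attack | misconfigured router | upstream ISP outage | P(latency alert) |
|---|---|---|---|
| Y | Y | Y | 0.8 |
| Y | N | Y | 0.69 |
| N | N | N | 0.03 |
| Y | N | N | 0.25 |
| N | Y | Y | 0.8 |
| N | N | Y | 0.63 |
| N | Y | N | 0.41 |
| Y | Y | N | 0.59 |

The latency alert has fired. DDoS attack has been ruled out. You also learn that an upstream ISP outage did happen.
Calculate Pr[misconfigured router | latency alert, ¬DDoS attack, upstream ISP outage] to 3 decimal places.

Pr[misconfigured router | latency alert, ¬DDoS attack, upstream ISP outage] ≈ 0.029

Numerator (weight on configurations with misconfigured router): 0.8*0.023 = 0.018400
Denominator P(latency alert | ¬DDoS attack, upstream ISP outage): 0.63*0.977 + 0.8*0.023 = 0.633910
P(misconfigured router | latency alert, ¬DDoS attack, upstream ISP outage) = 0.018400/0.633910 ≈ 0.029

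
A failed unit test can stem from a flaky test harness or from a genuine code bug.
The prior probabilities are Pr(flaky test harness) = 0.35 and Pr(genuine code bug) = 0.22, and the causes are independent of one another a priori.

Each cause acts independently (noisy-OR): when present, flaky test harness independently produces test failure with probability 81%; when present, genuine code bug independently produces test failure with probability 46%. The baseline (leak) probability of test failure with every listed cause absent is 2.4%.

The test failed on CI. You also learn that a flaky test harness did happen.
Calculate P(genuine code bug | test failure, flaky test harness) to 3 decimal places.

Under noisy-OR, P(test failure | causes) = 1 − (1−0.024)·∏(1−qᵢ) over the active causes.
P(test failure | flaky test harness) = 0.81456×0.78 + 0.899862×0.22 = 0.635357 + 0.197970 = 0.833327
The genuine code bug-present share is 0.899862×0.22 = 0.197970.
Hence the posterior is 0.197970/0.833327 ≈ 0.238.

P(genuine code bug | test failure, flaky test harness) ≈ 0.238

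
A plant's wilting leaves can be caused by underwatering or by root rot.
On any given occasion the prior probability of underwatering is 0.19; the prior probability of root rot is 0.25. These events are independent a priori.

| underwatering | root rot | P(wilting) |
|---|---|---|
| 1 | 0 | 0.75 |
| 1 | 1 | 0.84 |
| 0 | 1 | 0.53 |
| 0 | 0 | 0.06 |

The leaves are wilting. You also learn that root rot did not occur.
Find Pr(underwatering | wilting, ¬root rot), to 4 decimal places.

Numerator (weight on configurations with underwatering): 0.75·0.19 = 0.142500
The normalizing constant is 0.06·0.81 + 0.75·0.19 = 0.191100
Posterior = 0.142500 / 0.191100 ≈ 0.7457

Pr(underwatering | wilting, ¬root rot) ≈ 0.7457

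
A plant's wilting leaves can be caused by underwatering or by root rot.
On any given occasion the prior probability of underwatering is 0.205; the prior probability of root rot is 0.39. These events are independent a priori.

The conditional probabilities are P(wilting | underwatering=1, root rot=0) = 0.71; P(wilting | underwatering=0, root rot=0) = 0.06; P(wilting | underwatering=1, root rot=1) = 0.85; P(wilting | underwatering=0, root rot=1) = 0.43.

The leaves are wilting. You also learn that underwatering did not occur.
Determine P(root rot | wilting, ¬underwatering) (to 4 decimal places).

P(root rot | wilting, ¬underwatering) ≈ 0.8209

P(wilting | ¬underwatering) = 0.06×0.61 + 0.43×0.39 = 0.036600 + 0.167700 = 0.204300
The root rot-present share is 0.43×0.39 = 0.167700.
So P(root rot | wilting, ¬underwatering) = 0.167700/0.204300 ≈ 0.8209.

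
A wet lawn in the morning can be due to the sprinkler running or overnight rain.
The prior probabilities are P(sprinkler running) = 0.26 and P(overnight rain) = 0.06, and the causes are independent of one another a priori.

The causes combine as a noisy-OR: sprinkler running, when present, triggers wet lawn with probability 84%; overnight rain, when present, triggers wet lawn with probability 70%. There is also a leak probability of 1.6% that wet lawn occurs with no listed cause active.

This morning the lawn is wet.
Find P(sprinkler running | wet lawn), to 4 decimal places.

P(sprinkler running | wet lawn) ≈ 0.8388

Under noisy-OR, P(wet lawn | causes) = 1 − (1−0.016)·∏(1−qᵢ) over the active causes.
P(wet lawn) = 0.016*0.74*0.94 + 0.7048*0.74*0.06 + 0.84256*0.26*0.94 + 0.952768*0.26*0.06 = 0.011130 + 0.031293 + 0.205922 + 0.014863 = 0.263208
Of this, 0.220785 comes from 0.205922 + 0.014863 (the sprinkler running=true cases).
Hence the posterior is 0.220785/0.263208 ≈ 0.8388.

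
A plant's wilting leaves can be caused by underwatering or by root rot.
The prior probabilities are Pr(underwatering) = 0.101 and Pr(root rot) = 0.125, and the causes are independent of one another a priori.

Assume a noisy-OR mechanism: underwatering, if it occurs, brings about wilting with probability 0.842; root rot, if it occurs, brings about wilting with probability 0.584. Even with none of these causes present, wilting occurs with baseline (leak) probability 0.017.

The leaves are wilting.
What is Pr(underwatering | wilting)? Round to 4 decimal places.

Pr(underwatering | wilting) ≈ 0.5200

Under noisy-OR, P(wilting | causes) = 1 − (1−0.017)·∏(1−qᵢ) over the active causes.
Weight on underwatering=true, given the evidence: 0.074649 + 0.011809 = 0.086458
Denominator P(wilting): 0.017*0.899*0.875 + 0.591072*0.899*0.125 + 0.844686*0.101*0.875 + 0.935389*0.101*0.125 = 0.166253
Posterior = 0.086458 / 0.166253 ≈ 0.5200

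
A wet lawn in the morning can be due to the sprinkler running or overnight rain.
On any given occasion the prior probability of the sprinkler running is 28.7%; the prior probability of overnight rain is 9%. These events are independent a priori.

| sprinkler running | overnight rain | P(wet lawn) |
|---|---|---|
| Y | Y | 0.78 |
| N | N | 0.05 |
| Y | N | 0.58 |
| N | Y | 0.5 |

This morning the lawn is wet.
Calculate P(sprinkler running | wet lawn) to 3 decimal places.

Sum P(wet lawn|·) weighted by the priors over the 4 (sprinkler running, overnight rain) configurations:
  P(wet lawn) = 0.05×0.713×0.91 + 0.5×0.713×0.09 + 0.58×0.287×0.91 + 0.78×0.287×0.09
        = 0.032442 + 0.032085 + 0.151479 + 0.020147 = 0.236153
The terms with sprinkler running present sum to 0.171626, so
  P(sprinkler running | wet lawn) = 0.171626 / 0.236153 ≈ 0.727

P(sprinkler running | wet lawn) ≈ 0.727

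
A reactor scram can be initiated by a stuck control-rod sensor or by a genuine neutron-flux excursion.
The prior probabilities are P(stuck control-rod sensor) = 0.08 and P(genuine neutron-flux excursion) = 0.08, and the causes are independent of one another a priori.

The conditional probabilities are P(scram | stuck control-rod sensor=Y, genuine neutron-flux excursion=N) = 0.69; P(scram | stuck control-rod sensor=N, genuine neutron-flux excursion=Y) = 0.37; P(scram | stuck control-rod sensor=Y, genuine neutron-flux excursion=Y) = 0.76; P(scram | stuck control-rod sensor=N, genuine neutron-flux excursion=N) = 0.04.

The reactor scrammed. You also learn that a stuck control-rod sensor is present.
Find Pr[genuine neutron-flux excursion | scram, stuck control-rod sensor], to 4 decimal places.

Pr[genuine neutron-flux excursion | scram, stuck control-rod sensor] ≈ 0.0874

Weight on genuine neutron-flux excursion=true, given the evidence: 0.76·0.08 = 0.060800
Denominator P(scram | stuck control-rod sensor): 0.69·0.92 + 0.76·0.08 = 0.695600
Posterior = 0.060800 / 0.695600 ≈ 0.0874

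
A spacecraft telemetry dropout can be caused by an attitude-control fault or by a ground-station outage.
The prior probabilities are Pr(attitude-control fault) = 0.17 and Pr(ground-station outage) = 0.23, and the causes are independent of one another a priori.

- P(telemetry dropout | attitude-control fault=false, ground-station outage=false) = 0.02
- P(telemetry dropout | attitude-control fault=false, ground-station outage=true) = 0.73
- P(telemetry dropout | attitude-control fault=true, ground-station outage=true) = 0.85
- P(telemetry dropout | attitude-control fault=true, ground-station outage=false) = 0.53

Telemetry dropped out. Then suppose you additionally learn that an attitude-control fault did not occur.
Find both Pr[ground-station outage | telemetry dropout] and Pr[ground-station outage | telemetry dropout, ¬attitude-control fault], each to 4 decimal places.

Pr[ground-station outage | telemetry dropout] ≈ 0.6775; Pr[ground-station outage | telemetry dropout, ¬attitude-control fault] ≈ 0.9160

Weight on ground-station outage=true, given the evidence: 0.139357 + 0.033235 = 0.172592
Denominator P(telemetry dropout): 0.02·0.83·0.77 + 0.73·0.83·0.23 + 0.53·0.17·0.77 + 0.85·0.17·0.23 = 0.254751
P(ground-station outage | telemetry dropout) = 0.172592/0.254751 ≈ 0.6775

With the extra evidence:
Numerator (weight on configurations with ground-station outage): 0.73·0.23 = 0.167900
Denominator P(telemetry dropout | ¬attitude-control fault): 0.02·0.77 + 0.73·0.23 = 0.183300
P(ground-station outage | telemetry dropout, ¬attitude-control fault) = 0.167900/0.183300 ≈ 0.9160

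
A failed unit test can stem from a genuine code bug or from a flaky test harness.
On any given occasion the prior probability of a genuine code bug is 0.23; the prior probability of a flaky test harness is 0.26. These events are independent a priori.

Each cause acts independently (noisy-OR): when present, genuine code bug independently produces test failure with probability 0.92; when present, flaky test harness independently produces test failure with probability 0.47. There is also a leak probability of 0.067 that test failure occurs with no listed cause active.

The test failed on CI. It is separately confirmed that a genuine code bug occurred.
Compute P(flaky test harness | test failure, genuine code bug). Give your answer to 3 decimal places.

Under noisy-OR, P(test failure | causes) = 1 − (1−0.067)·∏(1−qᵢ) over the active causes.
For the numerator, keep only flaky test harness=true terms: 0.960441·0.26 = 0.249715
Denominator P(test failure | genuine code bug): 0.92536·0.74 + 0.960441·0.26 = 0.934481
P(flaky test harness | test failure, genuine code bug) = 0.249715/0.934481 ≈ 0.267

P(flaky test harness | test failure, genuine code bug) ≈ 0.267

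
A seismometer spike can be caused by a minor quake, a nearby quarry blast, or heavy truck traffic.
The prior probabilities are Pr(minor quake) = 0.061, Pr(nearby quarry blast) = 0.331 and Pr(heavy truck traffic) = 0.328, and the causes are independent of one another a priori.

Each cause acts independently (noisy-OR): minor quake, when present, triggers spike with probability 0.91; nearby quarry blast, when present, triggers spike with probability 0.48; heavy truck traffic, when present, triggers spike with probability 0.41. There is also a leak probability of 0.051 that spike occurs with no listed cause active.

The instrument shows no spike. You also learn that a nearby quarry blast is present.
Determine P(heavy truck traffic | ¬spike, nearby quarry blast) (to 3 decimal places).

P(heavy truck traffic | ¬spike, nearby quarry blast) ≈ 0.224

Under noisy-OR, P(spike | causes) = 1 − (1−0.051)·∏(1−qᵢ) over the active causes.
For the numerator, keep only heavy truck traffic=true terms: 0.089673 + 0.000524 = 0.090197
Normalizer over all consistent configurations: 0.49348*0.939*0.672 + 0.291153*0.939*0.328 + 0.044413*0.061*0.672 + 0.026204*0.061*0.328 = 0.403408
P(heavy truck traffic | ¬spike, nearby quarry blast) = 0.090197/0.403408 ≈ 0.224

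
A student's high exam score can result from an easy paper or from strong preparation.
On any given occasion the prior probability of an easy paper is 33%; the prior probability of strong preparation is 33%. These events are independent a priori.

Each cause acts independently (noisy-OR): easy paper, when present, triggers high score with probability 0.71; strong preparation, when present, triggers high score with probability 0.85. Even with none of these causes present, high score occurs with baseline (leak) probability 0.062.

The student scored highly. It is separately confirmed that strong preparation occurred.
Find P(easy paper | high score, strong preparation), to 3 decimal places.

P(easy paper | high score, strong preparation) ≈ 0.355

Under noisy-OR, P(high score | causes) = 1 − (1−0.062)·∏(1−qᵢ) over the active causes.
Numerator (weight on configurations with easy paper): 0.959197×0.33 = 0.316535
The normalizing constant is 0.8593×0.67 + 0.959197×0.33 = 0.892266
Posterior = 0.316535 / 0.892266 ≈ 0.355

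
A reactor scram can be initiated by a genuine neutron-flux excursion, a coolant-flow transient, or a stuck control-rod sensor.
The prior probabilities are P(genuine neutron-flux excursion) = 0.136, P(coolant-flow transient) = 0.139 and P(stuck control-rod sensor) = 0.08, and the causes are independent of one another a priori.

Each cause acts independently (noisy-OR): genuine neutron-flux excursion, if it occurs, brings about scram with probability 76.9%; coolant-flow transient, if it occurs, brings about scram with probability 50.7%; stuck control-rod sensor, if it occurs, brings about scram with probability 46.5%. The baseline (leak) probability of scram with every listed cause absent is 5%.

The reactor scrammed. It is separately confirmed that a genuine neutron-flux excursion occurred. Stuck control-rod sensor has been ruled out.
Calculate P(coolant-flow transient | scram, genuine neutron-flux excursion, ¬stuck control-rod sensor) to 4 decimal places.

P(coolant-flow transient | scram, genuine neutron-flux excursion, ¬stuck control-rod sensor) ≈ 0.1557

Under noisy-OR, P(scram | causes) = 1 − (1−0.05)·∏(1−qᵢ) over the active causes.
Sum P(scram|·) weighted by the priors over both values of coolant-flow transient:
  P(scram | genuine neutron-flux excursion, ¬stuck control-rod sensor) = 0.78055·0.861 + 0.891811·0.139
        = 0.672054 + 0.123962 = 0.796016
The terms with coolant-flow transient present sum to 0.123962, so
  P(coolant-flow transient | scram, genuine neutron-flux excursion, ¬stuck control-rod sensor) = 0.123962 / 0.796016 ≈ 0.1557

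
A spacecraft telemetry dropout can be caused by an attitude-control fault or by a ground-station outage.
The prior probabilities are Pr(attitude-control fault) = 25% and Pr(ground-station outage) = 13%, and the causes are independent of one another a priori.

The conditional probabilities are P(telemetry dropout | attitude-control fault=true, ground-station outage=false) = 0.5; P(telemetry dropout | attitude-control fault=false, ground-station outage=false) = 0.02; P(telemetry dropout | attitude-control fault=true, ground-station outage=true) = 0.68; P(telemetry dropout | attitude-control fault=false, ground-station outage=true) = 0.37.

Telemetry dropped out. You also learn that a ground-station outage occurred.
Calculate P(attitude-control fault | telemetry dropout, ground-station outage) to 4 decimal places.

Numerator (weight on configurations with attitude-control fault): 0.68·0.25 = 0.170000
Denominator P(telemetry dropout | ground-station outage): 0.37·0.75 + 0.68·0.25 = 0.447500
P(attitude-control fault | telemetry dropout, ground-station outage) = 0.170000/0.447500 ≈ 0.3799

P(attitude-control fault | telemetry dropout, ground-station outage) ≈ 0.3799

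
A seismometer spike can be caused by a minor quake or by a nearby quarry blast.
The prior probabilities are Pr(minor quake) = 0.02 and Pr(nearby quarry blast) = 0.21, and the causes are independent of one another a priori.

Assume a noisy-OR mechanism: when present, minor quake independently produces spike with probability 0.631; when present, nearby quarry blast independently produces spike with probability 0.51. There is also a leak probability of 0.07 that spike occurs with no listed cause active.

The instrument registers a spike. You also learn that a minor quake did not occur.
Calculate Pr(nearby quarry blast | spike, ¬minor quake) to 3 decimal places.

Pr(nearby quarry blast | spike, ¬minor quake) ≈ 0.674

Under noisy-OR, P(spike | causes) = 1 − (1−0.07)·∏(1−qᵢ) over the active causes.
Enumerate both values of nearby quarry blast and weight by the priors:
  P(spike | ¬minor quake) = 0.07·0.79 + 0.5443·0.21
        = 0.055300 + 0.114303 = 0.169603
The terms with nearby quarry blast present sum to 0.114303, so
  P(nearby quarry blast | spike, ¬minor quake) = 0.114303 / 0.169603 ≈ 0.674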